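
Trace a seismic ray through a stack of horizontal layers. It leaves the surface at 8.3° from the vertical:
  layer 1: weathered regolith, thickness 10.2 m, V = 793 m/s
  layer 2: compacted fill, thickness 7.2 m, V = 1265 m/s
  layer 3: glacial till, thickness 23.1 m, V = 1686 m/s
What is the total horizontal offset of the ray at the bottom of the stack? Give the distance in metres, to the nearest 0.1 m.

10.6 m

Apply Snell's law at each interface; in layer i the horizontal offset is hᵢ·tan θᵢ.
Layer 1: θ = 8.30°; offset = 10.2·tan 8.30° = 1.488 m.
Layer 2: sin θ = 1265·sin 8.3°/793 = 0.2303, θ = 13.31°; offset = 7.2·tan 13.31° = 1.704 m.
Layer 3: sin θ = 1686·sin 8.3°/793 = 0.3069, θ = 17.87°; offset = 23.1·tan 17.87° = 7.449 m.
Σ offsets = 10.641 m.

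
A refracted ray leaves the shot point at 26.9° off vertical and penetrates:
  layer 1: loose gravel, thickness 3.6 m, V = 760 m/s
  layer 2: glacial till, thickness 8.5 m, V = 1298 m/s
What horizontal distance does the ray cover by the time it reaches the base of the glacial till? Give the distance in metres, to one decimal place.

12.2 m

p = sin θ₁/V₁ = sin 26.9°/760 = 5.9531e-04 s/m is conserved through the stack.
Layer 1: θ = 26.90°; offset = 3.6·tan 26.90° = 1.826 m.
Layer 2: sin θ = p·1298 = 0.7727 → θ = 50.60°; offset = 8.5·tan 50.60° = 10.347 m.
Σ offsets = 12.174 m.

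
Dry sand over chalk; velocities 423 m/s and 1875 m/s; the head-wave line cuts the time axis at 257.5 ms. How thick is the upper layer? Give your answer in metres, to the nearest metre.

56 m

θ_c = arcsin(423/1875) = 13.04°; cos θ_c = 0.9742.
tᵢ = 2h cos θ_c/V₁ ⇒ h = tᵢ·V₁/(2 cos θ_c) = 0.2575·423/(2·0.9742) = 55.90 m.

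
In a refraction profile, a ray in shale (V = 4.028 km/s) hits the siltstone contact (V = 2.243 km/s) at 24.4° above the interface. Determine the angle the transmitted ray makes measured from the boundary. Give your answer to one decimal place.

Angle from the normal: 90° − 24.4° = 65.6°.
Snell's law: sin θ₂ = (V₂/V₁)·sin θ₁ = (2.243/4.028)·sin 65.6° = 0.5071.
θ₂ = sin⁻¹(0.5071) = 30.47° (from vertical).
From the interface: 90° − 30.47° = 59.53°.

59.5°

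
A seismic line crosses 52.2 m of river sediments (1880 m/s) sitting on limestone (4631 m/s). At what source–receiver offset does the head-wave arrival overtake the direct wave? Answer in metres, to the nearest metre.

161 m

θ_c = arcsin(1880/4631) = 23.95°, so cos θ_c = 0.9139 and tᵢ = 2h cos θ_c/V₁ = 0.0508 s.
At crossover x/V₁ = x/V₂ + tᵢ ⇒ x = tᵢ/(1/V₁ − 1/V₂) = 0.05075/(5.3191e-04 − 2.1594e-04) = 160.61 m.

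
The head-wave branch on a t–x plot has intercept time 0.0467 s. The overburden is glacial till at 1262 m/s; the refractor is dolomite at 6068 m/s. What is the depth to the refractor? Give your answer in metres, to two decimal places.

h = tᵢ·V₁·V₂ / (2·√(V₂²−V₁²)).
√(V₂²−V₁²) = √(6068² − 1262²) = 5935.3 m/s.
h = 0.0467 s × 1262 × 6068 / (2 × 5935.3) = 30.13 m.

30.13 m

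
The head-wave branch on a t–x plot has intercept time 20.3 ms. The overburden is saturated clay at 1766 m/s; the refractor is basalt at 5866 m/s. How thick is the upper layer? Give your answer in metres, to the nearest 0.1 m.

θ_c = arcsin(1766/5866) = 17.52°; cos θ_c = 0.9536.
tᵢ = 2h cos θ_c/V₁ ⇒ h = tᵢ·V₁/(2 cos θ_c) = 0.0203·1766/(2·0.9536) = 18.80 m.

18.8 m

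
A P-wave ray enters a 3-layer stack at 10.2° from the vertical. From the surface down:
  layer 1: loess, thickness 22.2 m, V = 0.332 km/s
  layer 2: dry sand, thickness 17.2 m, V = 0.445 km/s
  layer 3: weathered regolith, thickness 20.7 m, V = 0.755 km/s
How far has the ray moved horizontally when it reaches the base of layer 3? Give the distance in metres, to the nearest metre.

17 m

Apply Snell's law at each interface; in layer i the horizontal offset is hᵢ·tan θᵢ.
Layer 1: θ = 10.20°; offset = 22.2·tan 10.20° = 3.994 m.
Layer 2: sin θ = 0.445·sin 10.2°/0.332 = 0.2374, θ = 13.73°; offset = 17.2·tan 13.73° = 4.203 m.
Layer 3: sin θ = 0.755·sin 10.2°/0.332 = 0.4027, θ = 23.75°; offset = 20.7·tan 23.75° = 9.107 m.
Σ offsets = 17.304 m.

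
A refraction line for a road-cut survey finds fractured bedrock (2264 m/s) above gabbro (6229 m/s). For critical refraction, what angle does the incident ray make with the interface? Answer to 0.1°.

Critical incidence: sin θ_c = V₁/V₂ = 2264/6229 = 0.3635.
θ_c = arcsin 0.3635 = 21.31°.
Measured from the interface: 90° − 21.31° = 68.69°.

68.7°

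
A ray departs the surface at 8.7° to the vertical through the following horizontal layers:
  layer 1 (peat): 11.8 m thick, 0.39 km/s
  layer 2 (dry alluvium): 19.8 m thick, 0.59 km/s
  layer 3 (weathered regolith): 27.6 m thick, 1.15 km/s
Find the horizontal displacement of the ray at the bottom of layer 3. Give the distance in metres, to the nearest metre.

Apply Snell's law at each interface; in layer i the horizontal offset is hᵢ·tan θᵢ.
Layer 1: θ = 8.70°; offset = 11.8·tan 8.70° = 1.806 m.
Layer 2: sin θ = 0.59·sin 8.7°/0.39 = 0.2288, θ = 13.23°; offset = 19.8·tan 13.23° = 4.654 m.
Layer 3: sin θ = 1.15·sin 8.7°/0.39 = 0.4460, θ = 26.49°; offset = 27.6·tan 26.49° = 13.754 m.
Summing the layer offsets gives 20.214 m.

20 m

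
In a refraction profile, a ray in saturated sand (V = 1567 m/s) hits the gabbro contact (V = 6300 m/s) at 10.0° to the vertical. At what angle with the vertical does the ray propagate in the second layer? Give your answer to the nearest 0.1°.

sin θ₁/V₁ = sin θ₂/V₂ ⇒ sin θ₂ = 6300·sin 10.0°/1567 = 6300·0.1736/1567 = 0.6981.
θ₂ = sin⁻¹(0.6981) = 44.28° (from vertical).

44.3°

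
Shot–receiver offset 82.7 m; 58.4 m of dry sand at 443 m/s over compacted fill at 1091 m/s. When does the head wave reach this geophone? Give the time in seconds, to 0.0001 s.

t = x/V₂ + 2h·√(V₂²−V₁²)/(V₁V₂).
√(V₂²−V₁²) = √(1091²−443²) = 997.0 m/s; delay term = 2·58.4·997.0/(443·1091) = 0.24094 s.
t = 82.7/1091 + 0.24094 = 0.31675 s.

0.3167 s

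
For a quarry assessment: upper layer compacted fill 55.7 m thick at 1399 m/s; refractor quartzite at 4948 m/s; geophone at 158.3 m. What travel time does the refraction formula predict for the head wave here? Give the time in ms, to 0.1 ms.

θ_c = arcsin(V₁/V₂) = arcsin(1399/4948) = 16.42°, cos θ_c = 0.9592.
Intercept time tᵢ = 2h cos θ_c / V₁ = 2·55.7·0.9592/1399 = 0.07638 s.
t = x/V₂ + tᵢ = 158.3/4948 + 0.07638 = 0.10837 s.

108.4 ms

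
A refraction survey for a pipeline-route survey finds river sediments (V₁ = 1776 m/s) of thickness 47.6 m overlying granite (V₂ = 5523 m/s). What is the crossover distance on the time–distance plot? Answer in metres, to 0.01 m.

θ_c = arcsin(1776/5523) = 18.76°, so cos θ_c = 0.9469 and tᵢ = 2h cos θ_c/V₁ = 0.0508 s.
At crossover x/V₁ = x/V₂ + tᵢ ⇒ x = tᵢ/(1/V₁ − 1/V₂) = 0.05076/(5.6306e-04 − 1.8106e-04) = 132.87 m.

132.87 m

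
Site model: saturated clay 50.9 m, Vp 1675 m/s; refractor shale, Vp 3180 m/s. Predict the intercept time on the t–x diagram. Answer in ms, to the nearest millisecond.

52 ms

tᵢ = 2h·√(V₂²−V₁²)/(V₁V₂).
√(V₂²−V₁²) = √(3180²−1675²) = 2703.1 m/s.
tᵢ = 2·50.9·2703.1/(1675·3180) = 0.05166 s.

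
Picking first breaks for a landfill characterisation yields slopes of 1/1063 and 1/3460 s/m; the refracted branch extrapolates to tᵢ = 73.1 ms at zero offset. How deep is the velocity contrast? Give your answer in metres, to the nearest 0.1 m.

θ_c = arcsin(1063/3460) = 17.89°; cos θ_c = 0.9516.
tᵢ = 2h cos θ_c/V₁ ⇒ h = tᵢ·V₁/(2 cos θ_c) = 0.0731·1063/(2·0.9516) = 40.83 m.

40.8 m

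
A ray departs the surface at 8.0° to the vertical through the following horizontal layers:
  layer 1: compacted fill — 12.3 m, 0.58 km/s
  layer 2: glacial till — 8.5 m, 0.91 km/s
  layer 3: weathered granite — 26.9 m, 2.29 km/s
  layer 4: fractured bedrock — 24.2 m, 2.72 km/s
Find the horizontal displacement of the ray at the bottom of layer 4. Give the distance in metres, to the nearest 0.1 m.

p = sin θ₁/V₁ = sin 8.0°/0.58 = 2.3995e-01 s/km is conserved through the stack.
Layer 1: θ = 8.00°; offset = 12.3·tan 8.00° = 1.729 m.
Layer 2: sin θ = p·0.91 = 0.2184 → θ = 12.61°; offset = 8.5·tan 12.61° = 1.902 m.
Layer 3: sin θ = p·2.29 = 0.5495 → θ = 33.33°; offset = 26.9·tan 33.33° = 17.692 m.
Layer 4: sin θ = p·2.72 = 0.6527 → θ = 40.74°; offset = 24.2·tan 40.74° = 20.847 m.
Σ offsets = 42.170 m.

42.2 m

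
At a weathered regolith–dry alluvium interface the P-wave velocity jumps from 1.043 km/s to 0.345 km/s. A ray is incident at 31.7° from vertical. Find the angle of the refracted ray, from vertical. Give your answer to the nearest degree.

10°

sin θ₁/V₁ = sin θ₂/V₂ ⇒ sin θ₂ = 0.345·sin 31.7°/1.043 = 0.345·0.5255/1.043 = 0.1738.
θ₂ = arcsin 0.1738 = 10.01° from the normal.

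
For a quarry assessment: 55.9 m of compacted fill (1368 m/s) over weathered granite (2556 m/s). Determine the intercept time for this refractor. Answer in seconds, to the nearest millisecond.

0.069 s

θ_c = arcsin(V₁/V₂) = arcsin(1368/2556) = 32.36°; cos θ_c = 0.8447.
tᵢ = 2h·cos θ_c / V₁ = 2·55.9·0.8447 / 1368 = 0.06903 s.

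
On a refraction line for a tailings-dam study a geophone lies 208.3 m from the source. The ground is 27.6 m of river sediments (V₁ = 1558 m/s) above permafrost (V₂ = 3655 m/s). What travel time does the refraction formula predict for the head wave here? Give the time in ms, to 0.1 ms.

89.0 ms

t = x/V₂ + 2h·√(V₂²−V₁²)/(V₁V₂).
√(V₂²−V₁²) = √(3655²−1558²) = 3306.3 m/s; delay term = 2·27.6·3306.3/(1558·3655) = 0.03205 s.
t = 208.3/3655 + 0.03205 = 0.08904 s.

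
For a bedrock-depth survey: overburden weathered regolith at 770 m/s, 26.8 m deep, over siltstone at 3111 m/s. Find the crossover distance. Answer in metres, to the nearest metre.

x_cross = 2h·√((V₂+V₁)/(V₂−V₁)).
(V₂+V₁)/(V₂−V₁) = (3111+770)/(3111−770) = 1.6578; √ = 1.2876.
x_cross = 2·26.8·1.2876 = 69.01 m.

69 m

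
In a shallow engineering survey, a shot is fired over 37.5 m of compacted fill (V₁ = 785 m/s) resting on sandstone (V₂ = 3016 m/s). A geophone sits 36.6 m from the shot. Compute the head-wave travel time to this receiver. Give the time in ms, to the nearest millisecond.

θ_c = arcsin(V₁/V₂) = arcsin(785/3016) = 15.09°, cos θ_c = 0.9655.
Intercept time tᵢ = 2h cos θ_c / V₁ = 2·37.5·0.9655/785 = 0.09225 s.
t = x/V₂ + tᵢ = 36.6/3016 + 0.09225 = 0.10438 s.

104 ms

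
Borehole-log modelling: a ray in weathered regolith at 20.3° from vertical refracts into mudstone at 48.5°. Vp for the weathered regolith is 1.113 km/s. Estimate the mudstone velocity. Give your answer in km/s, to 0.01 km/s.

2.40 km/s

Snell's law: sin 20.3°/V₁ = sin 48.5°/V₂.
V₂ = V₁·sin 48.5°/sin 20.3° = 1.113 × 2.1588 = 2.40 km/s.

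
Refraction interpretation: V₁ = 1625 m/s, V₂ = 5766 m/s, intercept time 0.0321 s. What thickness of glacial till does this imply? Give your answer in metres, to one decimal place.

27.2 m

h = tᵢ·V₁·V₂ / (2·√(V₂²−V₁²)).
√(V₂²−V₁²) = √(5766² − 1625²) = 5532.3 m/s.
h = 0.0321 s × 1625 × 5766 / (2 × 5532.3) = 27.18 m.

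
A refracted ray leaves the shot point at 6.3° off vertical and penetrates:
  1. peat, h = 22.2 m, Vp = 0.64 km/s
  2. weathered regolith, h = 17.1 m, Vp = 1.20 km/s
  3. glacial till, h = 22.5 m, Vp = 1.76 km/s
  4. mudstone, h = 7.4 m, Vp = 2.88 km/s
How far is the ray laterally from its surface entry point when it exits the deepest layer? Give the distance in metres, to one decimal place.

Apply Snell's law at each interface; in layer i the horizontal offset is hᵢ·tan θᵢ.
Layer 1: θ = 6.30°; offset = 22.2·tan 6.30° = 2.451 m.
Layer 2: sin θ = 1.20·sin 6.3°/0.64 = 0.2058, θ = 11.87°; offset = 17.1·tan 11.87° = 3.595 m.
Layer 3: sin θ = 1.76·sin 6.3°/0.64 = 0.3018, θ = 17.56°; offset = 22.5·tan 17.56° = 7.122 m.
Layer 4: sin θ = 2.88·sin 6.3°/0.64 = 0.4938, θ = 29.59°; offset = 7.4·tan 29.59° = 4.202 m.
Σ offsets = 17.370 m.

17.4 m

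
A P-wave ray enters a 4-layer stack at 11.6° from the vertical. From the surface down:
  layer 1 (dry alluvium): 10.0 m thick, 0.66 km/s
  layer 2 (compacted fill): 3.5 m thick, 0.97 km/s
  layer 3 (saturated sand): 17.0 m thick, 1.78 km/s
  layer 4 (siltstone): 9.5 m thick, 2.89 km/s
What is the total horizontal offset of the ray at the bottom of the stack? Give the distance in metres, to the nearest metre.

Apply Snell's law at each interface; in layer i the horizontal offset is hᵢ·tan θᵢ.
Layer 1: θ = 11.60°; offset = 10.0·tan 11.60° = 2.053 m.
Layer 2: sin θ = 0.97·sin 11.6°/0.66 = 0.2955, θ = 17.19°; offset = 3.5·tan 17.19° = 1.083 m.
Layer 3: sin θ = 1.78·sin 11.6°/0.66 = 0.5423, θ = 32.84°; offset = 17.0·tan 32.84° = 10.973 m.
Layer 4: sin θ = 2.89·sin 11.6°/0.66 = 0.8805, θ = 61.70°; offset = 9.5·tan 61.70° = 17.643 m.
Summing the layer offsets gives 31.752 m.

32 m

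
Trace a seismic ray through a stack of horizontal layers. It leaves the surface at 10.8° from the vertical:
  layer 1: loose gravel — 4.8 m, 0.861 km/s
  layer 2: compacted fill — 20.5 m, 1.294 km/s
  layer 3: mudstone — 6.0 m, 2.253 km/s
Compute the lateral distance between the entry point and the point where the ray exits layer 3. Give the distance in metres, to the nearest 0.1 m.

10.3 m

Apply Snell's law at each interface; in layer i the horizontal offset is hᵢ·tan θᵢ.
Layer 1: θ = 10.80°; offset = 4.8·tan 10.80° = 0.916 m.
Layer 2: sin θ = 1.294·sin 10.8°/0.861 = 0.2816, θ = 16.36°; offset = 20.5·tan 16.36° = 6.017 m.
Layer 3: sin θ = 2.253·sin 10.8°/0.861 = 0.4903, θ = 29.36°; offset = 6.0·tan 29.36° = 3.376 m.
Summing the layer offsets gives 10.308 m.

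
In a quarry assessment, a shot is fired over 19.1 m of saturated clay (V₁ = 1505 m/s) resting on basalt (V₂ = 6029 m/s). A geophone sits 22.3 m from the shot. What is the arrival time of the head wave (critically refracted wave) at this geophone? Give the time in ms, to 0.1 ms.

t = x/V₂ + 2h·√(V₂²−V₁²)/(V₁V₂).
√(V₂²−V₁²) = √(6029²−1505²) = 5838.1 m/s; delay term = 2·19.1·5838.1/(1505·6029) = 0.02458 s.
t = 22.3/6029 + 0.02458 = 0.02828 s.

28.3 ms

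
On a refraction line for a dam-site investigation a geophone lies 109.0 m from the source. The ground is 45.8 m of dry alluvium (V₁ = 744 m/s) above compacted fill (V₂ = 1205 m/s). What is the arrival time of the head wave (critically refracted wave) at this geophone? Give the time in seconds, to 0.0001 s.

0.1873 s

t = x/V₂ + 2h·√(V₂²−V₁²)/(V₁V₂).
√(V₂²−V₁²) = √(1205²−744²) = 947.9 m/s; delay term = 2·45.8·947.9/(744·1205) = 0.09685 s.
t = 109.0/1205 + 0.09685 = 0.18730 s.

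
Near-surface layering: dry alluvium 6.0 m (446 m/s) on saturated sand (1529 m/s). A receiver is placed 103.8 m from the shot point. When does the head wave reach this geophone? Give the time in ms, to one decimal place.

93.6 ms

t = x/V₂ + 2h·√(V₂²−V₁²)/(V₁V₂).
√(V₂²−V₁²) = √(1529²−446²) = 1462.5 m/s; delay term = 2·6.0·1462.5/(446·1529) = 0.02574 s.
t = 103.8/1529 + 0.02574 = 0.09362 s.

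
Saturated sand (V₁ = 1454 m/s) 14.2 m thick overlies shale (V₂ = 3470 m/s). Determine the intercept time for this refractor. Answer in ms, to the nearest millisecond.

θ_c = arcsin(V₁/V₂) = arcsin(1454/3470) = 24.77°; cos θ_c = 0.9080.
tᵢ = 2h·cos θ_c / V₁ = 2·14.2·0.9080 / 1454 = 0.01773 s.

18 ms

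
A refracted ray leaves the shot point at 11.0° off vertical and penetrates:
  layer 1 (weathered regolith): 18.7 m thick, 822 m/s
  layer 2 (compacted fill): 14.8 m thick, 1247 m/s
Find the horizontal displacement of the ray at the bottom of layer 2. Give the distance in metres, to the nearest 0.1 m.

8.1 m

Ray parameter p = sin 11.0° / 822 m/s = 2.3213e-04 s/m.
Layer 1: θ = 11.00°; offset = 18.7·tan 11.00° = 3.635 m.
Layer 2: sin θ = p·1247 = 0.2895 → θ = 16.83°; offset = 14.8·tan 16.83° = 4.476 m.
Σ offsets = 8.111 m.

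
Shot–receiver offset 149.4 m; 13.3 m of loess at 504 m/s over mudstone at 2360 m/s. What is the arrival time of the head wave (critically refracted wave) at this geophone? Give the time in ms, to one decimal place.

θ_c = arcsin(V₁/V₂) = arcsin(504/2360) = 12.33°, cos θ_c = 0.9769.
Intercept time tᵢ = 2h cos θ_c / V₁ = 2·13.3·0.9769/504 = 0.05156 s.
t = x/V₂ + tᵢ = 149.4/2360 + 0.05156 = 0.11487 s.

114.9 ms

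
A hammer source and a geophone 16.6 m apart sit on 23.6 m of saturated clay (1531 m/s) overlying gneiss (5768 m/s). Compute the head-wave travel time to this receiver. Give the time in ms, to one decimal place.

32.6 ms

t = x/V₂ + 2h·√(V₂²−V₁²)/(V₁V₂).
√(V₂²−V₁²) = √(5768²−1531²) = 5561.1 m/s; delay term = 2·23.6·5561.1/(1531·5768) = 0.02972 s.
t = 16.6/5768 + 0.02972 = 0.03260 s.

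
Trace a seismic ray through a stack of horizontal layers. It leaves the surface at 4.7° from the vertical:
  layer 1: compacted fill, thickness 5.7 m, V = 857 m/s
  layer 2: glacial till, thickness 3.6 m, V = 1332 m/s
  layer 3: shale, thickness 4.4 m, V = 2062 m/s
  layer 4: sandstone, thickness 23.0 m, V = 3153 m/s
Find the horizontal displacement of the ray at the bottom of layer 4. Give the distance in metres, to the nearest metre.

9 m

Apply Snell's law at each interface; in layer i the horizontal offset is hᵢ·tan θᵢ.
Layer 1: θ = 4.70°; offset = 5.7·tan 4.70° = 0.469 m.
Layer 2: sin θ = 1332·sin 4.7°/857 = 0.1274, θ = 7.32°; offset = 3.6·tan 7.32° = 0.462 m.
Layer 3: sin θ = 2062·sin 4.7°/857 = 0.1971, θ = 11.37°; offset = 4.4·tan 11.37° = 0.885 m.
Layer 4: sin θ = 3153·sin 4.7°/857 = 0.3015, θ = 17.55°; offset = 23.0·tan 17.55° = 7.272 m.
Summing the layer offsets gives 9.088 m.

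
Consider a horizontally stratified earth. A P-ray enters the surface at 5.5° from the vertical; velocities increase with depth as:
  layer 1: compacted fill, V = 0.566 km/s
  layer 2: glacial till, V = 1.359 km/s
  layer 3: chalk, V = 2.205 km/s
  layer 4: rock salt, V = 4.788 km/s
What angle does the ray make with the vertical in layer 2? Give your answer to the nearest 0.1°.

13.3°

Snell's law across each interface conserves sin θ / V, so sin θ_2 = V_2·sin θ₁/V₁.
sin θ_2 = 1.359 × sin 5.5° / 0.566 = 0.2301.
θ_2 = 13.30° from the vertical.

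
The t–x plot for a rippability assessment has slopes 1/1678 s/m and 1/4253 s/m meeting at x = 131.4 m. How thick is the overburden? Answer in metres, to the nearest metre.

h = (x_cross/2)·√((V₂−V₁)/(V₂+V₁)).
(V₂−V₁)/(V₂+V₁) = (4253−1678)/(4253+1678) = 0.4342; √ = 0.6589.
h = (131.4/2)·0.6589 = 43.29 m.

43 m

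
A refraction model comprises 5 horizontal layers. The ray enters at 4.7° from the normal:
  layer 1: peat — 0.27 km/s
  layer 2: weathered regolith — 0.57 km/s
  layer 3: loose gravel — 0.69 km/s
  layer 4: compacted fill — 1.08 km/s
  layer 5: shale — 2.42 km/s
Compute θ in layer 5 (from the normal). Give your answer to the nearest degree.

Snell's law across each interface conserves sin θ / V, so sin θ_5 = V_5·sin θ₁/V₁.
sin θ_5 = 2.42 × sin 4.7° / 0.27 = 0.7344.
θ_5 = 47.26° from the vertical.

47°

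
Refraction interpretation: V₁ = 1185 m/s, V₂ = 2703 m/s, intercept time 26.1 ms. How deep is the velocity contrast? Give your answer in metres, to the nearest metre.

17 m

h = tᵢ·V₁·V₂ / (2·√(V₂²−V₁²)).
√(V₂²−V₁²) = √(2703² − 1185²) = 2429.4 m/s.
h = 0.0261 s × 1185 × 2703 / (2 × 2429.4) = 17.21 m.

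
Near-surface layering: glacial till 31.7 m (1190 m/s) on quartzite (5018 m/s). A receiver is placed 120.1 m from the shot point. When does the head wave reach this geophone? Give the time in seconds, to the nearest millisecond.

θ_c = arcsin(V₁/V₂) = arcsin(1190/5018) = 13.72°, cos θ_c = 0.9715.
Intercept time tᵢ = 2h cos θ_c / V₁ = 2·31.7·0.9715/1190 = 0.05176 s.
t = x/V₂ + tᵢ = 120.1/5018 + 0.05176 = 0.07569 s.

0.076 s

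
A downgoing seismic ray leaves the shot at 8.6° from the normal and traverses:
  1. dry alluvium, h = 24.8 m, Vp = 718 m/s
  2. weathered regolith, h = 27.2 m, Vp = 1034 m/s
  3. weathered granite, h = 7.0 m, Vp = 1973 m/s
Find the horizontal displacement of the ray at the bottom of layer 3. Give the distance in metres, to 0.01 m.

12.90 m

p = sin θ₁/V₁ = sin 8.6°/718 = 2.0827e-04 s/m is conserved through the stack.
Layer 1: θ = 8.60°; offset = 24.8·tan 8.60° = 3.7506 m.
Layer 2: sin θ = p·1034 = 0.2153 → θ = 12.44°; offset = 27.2·tan 12.44° = 5.9982 m.
Layer 3: sin θ = p·1973 = 0.4109 → θ = 24.26°; offset = 7.0·tan 24.26° = 3.1550 m.
Total horizontal offset = 12.9039 m.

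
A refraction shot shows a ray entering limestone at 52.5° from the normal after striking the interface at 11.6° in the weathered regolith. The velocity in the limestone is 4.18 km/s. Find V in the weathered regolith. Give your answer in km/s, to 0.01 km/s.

1.06 km/s

sin 11.6° = 0.2011; sin 52.5° = 0.7934.
V₁ = V₂·(sin θ₁/sin θ₂) = 4.18·(0.2011/0.7934) = 1.06 km/s.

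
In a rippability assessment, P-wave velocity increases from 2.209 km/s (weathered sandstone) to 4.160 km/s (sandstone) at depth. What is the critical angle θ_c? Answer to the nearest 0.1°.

32.1°

Critical incidence: sin θ_c = V₁/V₂ = 2.209/4.160 = 0.5310.
θ_c = arcsin 0.5310 = 32.07°.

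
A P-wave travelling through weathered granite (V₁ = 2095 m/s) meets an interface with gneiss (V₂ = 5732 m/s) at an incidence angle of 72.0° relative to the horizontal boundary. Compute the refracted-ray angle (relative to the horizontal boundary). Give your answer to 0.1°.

32.3°

Angle from the normal: 90° − 72.0° = 18.0°.
sin θ₁/V₁ = sin θ₂/V₂ ⇒ sin θ₂ = 5732·sin 18.0°/2095 = 5732·0.3090/2095 = 0.8455.
θ₂ = arcsin 0.8455 = 57.72° from the normal.
From the interface: 90° − 57.72° = 32.28°.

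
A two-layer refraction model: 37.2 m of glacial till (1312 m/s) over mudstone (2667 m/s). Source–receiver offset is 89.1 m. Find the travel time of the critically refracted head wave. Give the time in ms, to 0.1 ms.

θ_c = arcsin(V₁/V₂) = arcsin(1312/2667) = 29.47°, cos θ_c = 0.8706.
Intercept time tᵢ = 2h cos θ_c / V₁ = 2·37.2·0.8706/1312 = 0.04937 s.
t = x/V₂ + tᵢ = 89.1/2667 + 0.04937 = 0.08278 s.

82.8 ms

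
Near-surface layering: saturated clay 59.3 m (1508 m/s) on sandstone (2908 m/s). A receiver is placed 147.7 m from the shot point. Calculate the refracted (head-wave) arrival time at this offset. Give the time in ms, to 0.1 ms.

118.0 ms

t = x/V₂ + 2h·√(V₂²−V₁²)/(V₁V₂).
√(V₂²−V₁²) = √(2908²−1508²) = 2486.4 m/s; delay term = 2·59.3·2486.4/(1508·2908) = 0.06725 s.
t = 147.7/2908 + 0.06725 = 0.11804 s.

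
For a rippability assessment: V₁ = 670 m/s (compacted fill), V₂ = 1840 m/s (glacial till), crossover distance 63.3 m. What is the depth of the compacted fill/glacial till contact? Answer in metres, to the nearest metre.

22 m

x_cross = 2h·√((V₂+V₁)/(V₂−V₁)) → h = x_cross / (2·√((V₂+V₁)/(V₂−V₁))).
√((V₂+V₁)/(V₂−V₁)) = √((1840+670)/(1840−670)) = 1.4647.
h = 63.3 / (2·1.4647) = 21.61 m.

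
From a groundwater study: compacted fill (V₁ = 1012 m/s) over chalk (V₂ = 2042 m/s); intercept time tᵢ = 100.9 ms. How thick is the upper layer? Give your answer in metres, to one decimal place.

θ_c = arcsin(1012/2042) = 29.71°; cos θ_c = 0.8686.
tᵢ = 2h cos θ_c/V₁ ⇒ h = tᵢ·V₁/(2 cos θ_c) = 0.1009·1012/(2·0.8686) = 58.78 m.

58.8 m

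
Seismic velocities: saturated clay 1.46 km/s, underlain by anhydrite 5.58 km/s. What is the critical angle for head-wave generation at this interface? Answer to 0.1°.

15.2°

Critical incidence: sin θ_c = V₁/V₂ = 1.46/5.58 = 0.2616.
θ_c = arcsin 0.2616 = 15.17°.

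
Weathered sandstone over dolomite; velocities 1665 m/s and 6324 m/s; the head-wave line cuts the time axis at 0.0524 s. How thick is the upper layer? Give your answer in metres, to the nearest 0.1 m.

45.2 m

θ_c = arcsin(1665/6324) = 15.26°; cos θ_c = 0.9647.
tᵢ = 2h cos θ_c/V₁ ⇒ h = tᵢ·V₁/(2 cos θ_c) = 0.0524·1665/(2·0.9647) = 45.22 m.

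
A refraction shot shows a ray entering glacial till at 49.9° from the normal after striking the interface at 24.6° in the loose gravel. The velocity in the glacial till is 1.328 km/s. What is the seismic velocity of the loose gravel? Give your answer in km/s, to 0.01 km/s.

0.72 km/s

sin 24.6° = 0.4163; sin 49.9° = 0.7649.
V₁ = V₂·(sin θ₁/sin θ₂) = 1.328·(0.4163/0.7649) = 0.72 km/s.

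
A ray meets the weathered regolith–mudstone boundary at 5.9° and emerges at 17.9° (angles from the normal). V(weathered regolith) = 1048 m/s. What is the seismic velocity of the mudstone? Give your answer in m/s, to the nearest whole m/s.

Snell's law: sin 5.9°/V₁ = sin 17.9°/V₂.
V₂ = V₁·sin 17.9°/sin 5.9° = 1048 × 2.9901 = 3133.59 m/s.

3134 m/s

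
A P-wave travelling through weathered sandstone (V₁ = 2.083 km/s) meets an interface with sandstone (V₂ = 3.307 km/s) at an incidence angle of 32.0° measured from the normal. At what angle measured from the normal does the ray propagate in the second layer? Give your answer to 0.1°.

sin θ₁/V₁ = sin θ₂/V₂ ⇒ sin θ₂ = 3.307·sin 32.0°/2.083 = 3.307·0.5299/2.083 = 0.8413.
θ₂ = sin⁻¹(0.8413) = 57.28° (from vertical).

57.3°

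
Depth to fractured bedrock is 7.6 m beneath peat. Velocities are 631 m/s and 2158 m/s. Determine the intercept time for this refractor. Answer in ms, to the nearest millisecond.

tᵢ = 2h·√(V₂²−V₁²)/(V₁V₂).
√(V₂²−V₁²) = √(2158²−631²) = 2063.7 m/s.
tᵢ = 2·7.6·2063.7/(631·2158) = 0.02304 s.

23 ms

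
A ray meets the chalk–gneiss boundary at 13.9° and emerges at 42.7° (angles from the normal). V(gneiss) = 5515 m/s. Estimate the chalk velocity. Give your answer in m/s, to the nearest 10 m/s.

Snell's law: sin 13.9°/V₁ = sin 42.7°/V₂.
V₁ = V₂·sin 13.9°/sin 42.7° = 5515 × 0.3542 = 1953.61 m/s.

1950 m/s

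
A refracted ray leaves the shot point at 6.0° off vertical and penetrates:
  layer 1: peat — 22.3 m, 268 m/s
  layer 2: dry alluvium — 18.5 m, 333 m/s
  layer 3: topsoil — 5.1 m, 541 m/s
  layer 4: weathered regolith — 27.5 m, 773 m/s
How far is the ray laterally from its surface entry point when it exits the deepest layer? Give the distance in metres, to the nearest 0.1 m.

14.6 m

Apply Snell's law at each interface; in layer i the horizontal offset is hᵢ·tan θᵢ.
Layer 1: θ = 6.00°; offset = 22.3·tan 6.00° = 2.344 m.
Layer 2: sin θ = 333·sin 6.0°/268 = 0.1299, θ = 7.46°; offset = 18.5·tan 7.46° = 2.423 m.
Layer 3: sin θ = 541·sin 6.0°/268 = 0.2110, θ = 12.18°; offset = 5.1·tan 12.18° = 1.101 m.
Layer 4: sin θ = 773·sin 6.0°/268 = 0.3015, θ = 17.55°; offset = 27.5·tan 17.55° = 8.696 m.
Summing the layer offsets gives 14.564 m.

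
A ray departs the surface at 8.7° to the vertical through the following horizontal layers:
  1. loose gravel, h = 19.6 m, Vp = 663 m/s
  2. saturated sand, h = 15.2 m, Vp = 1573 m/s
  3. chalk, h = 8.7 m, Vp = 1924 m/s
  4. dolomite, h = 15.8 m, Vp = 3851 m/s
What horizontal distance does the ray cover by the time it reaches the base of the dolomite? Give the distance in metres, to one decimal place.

Apply Snell's law at each interface; in layer i the horizontal offset is hᵢ·tan θᵢ.
Layer 1: θ = 8.70°; offset = 19.6·tan 8.70° = 2.999 m.
Layer 2: sin θ = 1573·sin 8.7°/663 = 0.3589, θ = 21.03°; offset = 15.2·tan 21.03° = 5.844 m.
Layer 3: sin θ = 1924·sin 8.7°/663 = 0.4390, θ = 26.04°; offset = 8.7·tan 26.04° = 4.250 m.
Layer 4: sin θ = 3851·sin 8.7°/663 = 0.8786, θ = 61.47°; offset = 15.8·tan 61.47° = 29.067 m.
Summing the layer offsets gives 42.161 m.

42.2 m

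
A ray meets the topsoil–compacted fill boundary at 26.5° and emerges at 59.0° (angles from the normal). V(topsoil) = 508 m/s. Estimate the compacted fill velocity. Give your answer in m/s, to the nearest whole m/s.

976 m/s

Snell's law: sin 26.5°/V₁ = sin 59.0°/V₂.
V₂ = V₁·sin 59.0°/sin 26.5° = 508 × 1.9210 = 975.89 m/s.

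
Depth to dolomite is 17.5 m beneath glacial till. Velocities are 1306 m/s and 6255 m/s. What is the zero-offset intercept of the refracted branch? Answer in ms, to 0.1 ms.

26.2 ms

θ_c = arcsin(V₁/V₂) = arcsin(1306/6255) = 12.05°; cos θ_c = 0.9780.
tᵢ = 2h·cos θ_c / V₁ = 2·17.5·0.9780 / 1306 = 0.02621 s.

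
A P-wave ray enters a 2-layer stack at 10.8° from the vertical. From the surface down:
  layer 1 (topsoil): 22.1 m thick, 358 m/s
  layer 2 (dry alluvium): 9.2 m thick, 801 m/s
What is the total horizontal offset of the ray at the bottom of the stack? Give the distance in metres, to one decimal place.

8.5 m

Ray parameter p = sin 10.8° / 358 m/s = 5.2341e-04 s/m.
Layer 1: θ = 10.80°; offset = 22.1·tan 10.80° = 4.216 m.
Layer 2: sin θ = p·801 = 0.4193 → θ = 24.79°; offset = 9.2·tan 24.79° = 4.249 m.
Total horizontal offset = 8.464 m.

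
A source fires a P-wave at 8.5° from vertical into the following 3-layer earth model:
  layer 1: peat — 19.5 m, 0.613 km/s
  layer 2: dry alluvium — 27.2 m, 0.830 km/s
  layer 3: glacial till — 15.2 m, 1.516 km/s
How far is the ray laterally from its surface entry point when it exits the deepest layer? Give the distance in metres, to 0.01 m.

Ray parameter p = sin 8.5° / 0.613 km/s = 2.4112e-01 s/km.
Layer 1: θ = 8.50°; offset = 19.5·tan 8.50° = 2.9143 m.
Layer 2: sin θ = p·0.830 = 0.2001 → θ = 11.54°; offset = 27.2·tan 11.54° = 5.5560 m.
Layer 3: sin θ = p·1.516 = 0.3655 → θ = 21.44°; offset = 15.2·tan 21.44° = 5.9694 m.
Summing the layer offsets gives 14.4397 m.

14.44 m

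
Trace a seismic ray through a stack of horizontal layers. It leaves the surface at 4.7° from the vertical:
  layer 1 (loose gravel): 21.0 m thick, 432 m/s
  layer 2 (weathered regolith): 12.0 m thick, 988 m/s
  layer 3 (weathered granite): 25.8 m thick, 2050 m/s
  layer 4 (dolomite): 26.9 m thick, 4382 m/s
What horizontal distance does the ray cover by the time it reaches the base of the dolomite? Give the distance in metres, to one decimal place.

55.1 m

Apply Snell's law at each interface; in layer i the horizontal offset is hᵢ·tan θᵢ.
Layer 1: θ = 4.70°; offset = 21.0·tan 4.70° = 1.727 m.
Layer 2: sin θ = 988·sin 4.7°/432 = 0.1874, θ = 10.80°; offset = 12.0·tan 10.80° = 2.289 m.
Layer 3: sin θ = 2050·sin 4.7°/432 = 0.3888, θ = 22.88°; offset = 25.8·tan 22.88° = 10.889 m.
Layer 4: sin θ = 4382·sin 4.7°/432 = 0.8311, θ = 56.22°; offset = 26.9·tan 56.22° = 40.208 m.
Total horizontal offset = 55.112 m.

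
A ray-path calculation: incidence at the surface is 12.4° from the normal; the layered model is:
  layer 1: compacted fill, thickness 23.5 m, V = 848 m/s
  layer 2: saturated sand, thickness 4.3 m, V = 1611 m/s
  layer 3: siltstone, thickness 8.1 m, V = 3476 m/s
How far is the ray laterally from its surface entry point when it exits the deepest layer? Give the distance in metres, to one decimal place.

22.1 m

p = sin θ₁/V₁ = sin 12.4°/848 = 2.5323e-04 s/m is conserved through the stack.
Layer 1: θ = 12.40°; offset = 23.5·tan 12.40° = 5.167 m.
Layer 2: sin θ = p·1611 = 0.4079 → θ = 24.08°; offset = 4.3·tan 24.08° = 1.921 m.
Layer 3: sin θ = p·3476 = 0.8802 → θ = 61.67°; offset = 8.1·tan 61.67° = 15.023 m.
Total horizontal offset = 22.111 m.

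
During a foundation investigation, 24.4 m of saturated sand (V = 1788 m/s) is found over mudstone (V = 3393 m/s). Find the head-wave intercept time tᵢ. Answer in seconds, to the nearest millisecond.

tᵢ = 2h·√(V₂²−V₁²)/(V₁V₂).
√(V₂²−V₁²) = √(3393²−1788²) = 2883.7 m/s.
tᵢ = 2·24.4·2883.7/(1788·3393) = 0.02320 s.

0.023 s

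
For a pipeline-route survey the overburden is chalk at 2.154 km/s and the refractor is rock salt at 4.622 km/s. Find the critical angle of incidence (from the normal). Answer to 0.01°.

Critical incidence: sin θ_c = V₁/V₂ = 2.154/4.622 = 0.4660.
θ_c = arcsin 0.4660 = 27.78°.

27.78°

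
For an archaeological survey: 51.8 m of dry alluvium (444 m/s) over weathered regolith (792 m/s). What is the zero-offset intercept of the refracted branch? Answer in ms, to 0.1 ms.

tᵢ = 2h·√(V₂²−V₁²)/(V₁V₂).
√(V₂²−V₁²) = √(792²−444²) = 655.8 m/s.
tᵢ = 2·51.8·655.8/(444·792) = 0.19322 s.

193.2 ms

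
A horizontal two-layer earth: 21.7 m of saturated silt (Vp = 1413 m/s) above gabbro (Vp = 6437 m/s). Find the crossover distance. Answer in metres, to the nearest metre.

54 m

θ_c = arcsin(1413/6437) = 12.68°, so cos θ_c = 0.9756 and tᵢ = 2h cos θ_c/V₁ = 0.0300 s.
At crossover x/V₁ = x/V₂ + tᵢ ⇒ x = tᵢ/(1/V₁ − 1/V₂) = 0.02997/(7.0771e-04 − 1.5535e-04) = 54.25 m.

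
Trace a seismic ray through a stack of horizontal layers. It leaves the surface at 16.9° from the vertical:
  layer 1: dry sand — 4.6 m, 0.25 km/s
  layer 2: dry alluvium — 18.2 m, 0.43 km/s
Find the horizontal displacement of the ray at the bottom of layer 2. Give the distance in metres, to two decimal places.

11.91 m

Ray parameter p = sin 16.9° / 0.25 km/s = 1.1628e+00 s/km.
Layer 1: θ = 16.90°; offset = 4.6·tan 16.90° = 1.3976 m.
Layer 2: sin θ = p·0.43 = 0.5000 → θ = 30.00°; offset = 18.2·tan 30.00° = 10.5080 m.
Σ offsets = 11.9056 m.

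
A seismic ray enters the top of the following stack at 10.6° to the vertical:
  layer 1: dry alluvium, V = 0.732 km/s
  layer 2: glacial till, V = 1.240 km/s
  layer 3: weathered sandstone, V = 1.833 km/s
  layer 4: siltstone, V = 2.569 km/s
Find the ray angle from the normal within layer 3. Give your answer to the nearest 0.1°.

Ray parameter p = sin 10.6° / 0.732 = 2.5130e-01 s/km.
sin θ_3 = p·V_3 = 2.5130e-01 × 1.833 = 0.4606.
θ_3 = arcsin 0.4606 = 27.43°.

27.4°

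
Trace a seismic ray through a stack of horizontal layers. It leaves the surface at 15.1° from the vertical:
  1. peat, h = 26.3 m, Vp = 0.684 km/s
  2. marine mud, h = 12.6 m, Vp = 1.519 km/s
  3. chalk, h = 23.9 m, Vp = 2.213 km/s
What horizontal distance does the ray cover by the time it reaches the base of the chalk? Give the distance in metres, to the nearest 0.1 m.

53.5 m

Ray parameter p = sin 15.1° / 0.684 km/s = 3.8085e-01 s/km.
Layer 1: θ = 15.10°; offset = 26.3·tan 15.10° = 7.096 m.
Layer 2: sin θ = p·1.519 = 0.5785 → θ = 35.35°; offset = 12.6·tan 35.35° = 8.937 m.
Layer 3: sin θ = p·2.213 = 0.8428 → θ = 57.44°; offset = 23.9·tan 57.44° = 37.429 m.
Total horizontal offset = 53.462 m.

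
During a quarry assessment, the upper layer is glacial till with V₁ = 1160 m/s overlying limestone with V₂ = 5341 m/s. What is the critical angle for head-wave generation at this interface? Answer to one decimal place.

Critical incidence: sin θ_c = V₁/V₂ = 1160/5341 = 0.2172.
θ_c = arcsin 0.2172 = 12.54°.

12.5°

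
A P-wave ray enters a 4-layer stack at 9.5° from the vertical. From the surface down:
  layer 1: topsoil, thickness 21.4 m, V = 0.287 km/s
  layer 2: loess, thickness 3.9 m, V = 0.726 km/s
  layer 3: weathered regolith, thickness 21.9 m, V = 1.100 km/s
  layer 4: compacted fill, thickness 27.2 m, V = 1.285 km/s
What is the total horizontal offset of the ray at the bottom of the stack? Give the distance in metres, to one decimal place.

53.1 m

Ray parameter p = sin 9.5° / 0.287 km/s = 5.7508e-01 s/km.
Layer 1: θ = 9.50°; offset = 21.4·tan 9.50° = 3.581 m.
Layer 2: sin θ = p·0.726 = 0.4175 → θ = 24.68°; offset = 3.9·tan 24.68° = 1.792 m.
Layer 3: sin θ = p·1.100 = 0.6326 → θ = 39.24°; offset = 21.9·tan 39.24° = 17.887 m.
Layer 4: sin θ = p·1.285 = 0.7390 → θ = 47.64°; offset = 27.2·tan 47.64° = 29.834 m.
Total horizontal offset = 53.095 m.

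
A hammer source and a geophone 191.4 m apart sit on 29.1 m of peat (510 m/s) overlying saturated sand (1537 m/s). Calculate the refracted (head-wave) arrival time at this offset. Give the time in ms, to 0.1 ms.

t = x/V₂ + 2h·√(V₂²−V₁²)/(V₁V₂).
√(V₂²−V₁²) = √(1537²−510²) = 1449.9 m/s; delay term = 2·29.1·1449.9/(510·1537) = 0.10765 s.
t = 191.4/1537 + 0.10765 = 0.23218 s.

232.2 ms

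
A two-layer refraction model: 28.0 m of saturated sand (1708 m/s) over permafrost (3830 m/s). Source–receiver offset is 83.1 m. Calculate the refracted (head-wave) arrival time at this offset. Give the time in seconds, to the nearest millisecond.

θ_c = arcsin(V₁/V₂) = arcsin(1708/3830) = 26.48°, cos θ_c = 0.8951.
Intercept time tᵢ = 2h cos θ_c / V₁ = 2·28.0·0.8951/1708 = 0.02935 s.
t = x/V₂ + tᵢ = 83.1/3830 + 0.02935 = 0.05104 s.

0.051 s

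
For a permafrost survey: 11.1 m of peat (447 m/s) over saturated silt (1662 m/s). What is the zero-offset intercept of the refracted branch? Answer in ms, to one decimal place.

θ_c = arcsin(V₁/V₂) = arcsin(447/1662) = 15.60°; cos θ_c = 0.9632.
tᵢ = 2h·cos θ_c / V₁ = 2·11.1·0.9632 / 447 = 0.04783 s.

47.8 ms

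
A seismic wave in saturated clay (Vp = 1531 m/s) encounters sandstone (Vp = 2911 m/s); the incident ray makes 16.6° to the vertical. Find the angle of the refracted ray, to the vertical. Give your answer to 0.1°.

32.9°

sin θ₁/V₁ = sin θ₂/V₂ ⇒ sin θ₂ = 2911·sin 16.6°/1531 = 2911·0.2857/1531 = 0.5432.
θ₂ = arcsin 0.5432 = 32.90° from the normal.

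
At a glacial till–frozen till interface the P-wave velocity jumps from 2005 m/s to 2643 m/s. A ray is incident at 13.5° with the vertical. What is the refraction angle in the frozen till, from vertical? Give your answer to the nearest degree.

sin θ₁/V₁ = sin θ₂/V₂ ⇒ sin θ₂ = 2643·sin 13.5°/2005 = 2643·0.2334/2005 = 0.3077.
θ₂ = arcsin 0.3077 = 17.92° from the normal.

18°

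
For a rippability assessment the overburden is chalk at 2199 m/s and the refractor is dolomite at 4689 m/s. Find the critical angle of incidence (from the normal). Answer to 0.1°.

At critical incidence the refracted ray runs along the interface (θ₂ = 90°), so sin θ_c = V₁/V₂.
θ_c = arcsin(2199/4689) = arcsin 0.4690 = 27.97°.

28.0°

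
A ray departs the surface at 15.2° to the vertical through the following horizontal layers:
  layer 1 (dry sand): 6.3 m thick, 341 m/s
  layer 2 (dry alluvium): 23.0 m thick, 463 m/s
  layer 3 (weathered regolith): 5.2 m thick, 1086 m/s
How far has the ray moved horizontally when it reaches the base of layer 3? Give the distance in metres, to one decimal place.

18.4 m

Ray parameter p = sin 15.2° / 341 m/s = 7.6888e-04 s/m.
Layer 1: θ = 15.20°; offset = 6.3·tan 15.20° = 1.712 m.
Layer 2: sin θ = p·463 = 0.3560 → θ = 20.85°; offset = 23.0·tan 20.85° = 8.762 m.
Layer 3: sin θ = p·1086 = 0.8350 → θ = 56.62°; offset = 5.2·tan 56.62° = 7.891 m.
Summing the layer offsets gives 18.365 m.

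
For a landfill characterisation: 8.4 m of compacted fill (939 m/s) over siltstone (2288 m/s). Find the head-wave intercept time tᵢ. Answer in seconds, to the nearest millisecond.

tᵢ = 2h·√(V₂²−V₁²)/(V₁V₂).
√(V₂²−V₁²) = √(2288²−939²) = 2086.4 m/s.
tᵢ = 2·8.4·2086.4/(939·2288) = 0.01632 s.

0.016 s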